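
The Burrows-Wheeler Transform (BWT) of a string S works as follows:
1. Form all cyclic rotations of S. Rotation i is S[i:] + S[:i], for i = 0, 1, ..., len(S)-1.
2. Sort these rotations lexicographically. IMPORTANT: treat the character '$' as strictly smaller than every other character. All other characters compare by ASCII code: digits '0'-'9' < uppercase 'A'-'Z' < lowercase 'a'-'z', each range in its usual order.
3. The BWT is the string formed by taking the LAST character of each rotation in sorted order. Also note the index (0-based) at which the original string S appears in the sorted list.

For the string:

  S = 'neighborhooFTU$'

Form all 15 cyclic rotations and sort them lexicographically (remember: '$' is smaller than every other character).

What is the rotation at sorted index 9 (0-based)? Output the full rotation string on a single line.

Answer: ighborhooFTU$ne

Derivation:
All 15 rotations (rotation i = S[i:]+S[:i]):
  rot[0] = neighborhooFTU$
  rot[1] = eighborhooFTU$n
  rot[2] = ighborhooFTU$ne
  rot[3] = ghborhooFTU$nei
  rot[4] = hborhooFTU$neig
  rot[5] = borhooFTU$neigh
  rot[6] = orhooFTU$neighb
  rot[7] = rhooFTU$neighbo
  rot[8] = hooFTU$neighbor
  rot[9] = ooFTU$neighborh
  rot[10] = oFTU$neighborho
  rot[11] = FTU$neighborhoo
  rot[12] = TU$neighborhooF
  rot[13] = U$neighborhooFT
  rot[14] = $neighborhooFTU
Sorted (with $ < everything):
  sorted[0] = $neighborhooFTU
  sorted[1] = FTU$neighborhoo
  sorted[2] = TU$neighborhooF
  sorted[3] = U$neighborhooFT
  sorted[4] = borhooFTU$neigh
  sorted[5] = eighborhooFTU$n
  sorted[6] = ghborhooFTU$nei
  sorted[7] = hborhooFTU$neig
  sorted[8] = hooFTU$neighbor
  sorted[9] = ighborhooFTU$ne
  sorted[10] = neighborhooFTU$
  sorted[11] = oFTU$neighborho
  sorted[12] = ooFTU$neighborh
  sorted[13] = orhooFTU$neighb
  sorted[14] = rhooFTU$neighbo
sorted[9] = ighborhooFTU$ne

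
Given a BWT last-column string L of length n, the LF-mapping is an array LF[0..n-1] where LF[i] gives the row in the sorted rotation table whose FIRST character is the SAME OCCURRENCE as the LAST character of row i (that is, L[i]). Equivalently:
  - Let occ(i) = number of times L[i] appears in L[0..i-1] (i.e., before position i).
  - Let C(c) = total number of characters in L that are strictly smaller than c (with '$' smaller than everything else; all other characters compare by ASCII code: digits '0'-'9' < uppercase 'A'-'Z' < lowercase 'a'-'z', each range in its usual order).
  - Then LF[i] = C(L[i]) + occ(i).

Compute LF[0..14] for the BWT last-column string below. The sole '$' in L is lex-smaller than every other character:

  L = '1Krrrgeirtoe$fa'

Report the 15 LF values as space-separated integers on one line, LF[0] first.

Char counts: '$':1, '1':1, 'K':1, 'a':1, 'e':2, 'f':1, 'g':1, 'i':1, 'o':1, 'r':4, 't':1
C (first-col start): C('$')=0, C('1')=1, C('K')=2, C('a')=3, C('e')=4, C('f')=6, C('g')=7, C('i')=8, C('o')=9, C('r')=10, C('t')=14
L[0]='1': occ=0, LF[0]=C('1')+0=1+0=1
L[1]='K': occ=0, LF[1]=C('K')+0=2+0=2
L[2]='r': occ=0, LF[2]=C('r')+0=10+0=10
L[3]='r': occ=1, LF[3]=C('r')+1=10+1=11
L[4]='r': occ=2, LF[4]=C('r')+2=10+2=12
L[5]='g': occ=0, LF[5]=C('g')+0=7+0=7
L[6]='e': occ=0, LF[6]=C('e')+0=4+0=4
L[7]='i': occ=0, LF[7]=C('i')+0=8+0=8
L[8]='r': occ=3, LF[8]=C('r')+3=10+3=13
L[9]='t': occ=0, LF[9]=C('t')+0=14+0=14
L[10]='o': occ=0, LF[10]=C('o')+0=9+0=9
L[11]='e': occ=1, LF[11]=C('e')+1=4+1=5
L[12]='$': occ=0, LF[12]=C('$')+0=0+0=0
L[13]='f': occ=0, LF[13]=C('f')+0=6+0=6
L[14]='a': occ=0, LF[14]=C('a')+0=3+0=3

Answer: 1 2 10 11 12 7 4 8 13 14 9 5 0 6 3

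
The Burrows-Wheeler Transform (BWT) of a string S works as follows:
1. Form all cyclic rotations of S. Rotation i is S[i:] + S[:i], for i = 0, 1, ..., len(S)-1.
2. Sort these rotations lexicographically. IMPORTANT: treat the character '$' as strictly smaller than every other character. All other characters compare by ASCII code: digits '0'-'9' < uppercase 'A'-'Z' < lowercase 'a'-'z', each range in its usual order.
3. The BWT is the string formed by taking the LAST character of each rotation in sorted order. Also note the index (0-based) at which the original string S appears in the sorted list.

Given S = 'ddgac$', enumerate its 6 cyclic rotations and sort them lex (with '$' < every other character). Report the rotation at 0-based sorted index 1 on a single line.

Answer: ac$ddg

Derivation:
All 6 rotations (rotation i = S[i:]+S[:i]):
  rot[0] = ddgac$
  rot[1] = dgac$d
  rot[2] = gac$dd
  rot[3] = ac$ddg
  rot[4] = c$ddga
  rot[5] = $ddgac
Sorted (with $ < everything):
  sorted[0] = $ddgac
  sorted[1] = ac$ddg
  sorted[2] = c$ddga
  sorted[3] = ddgac$
  sorted[4] = dgac$d
  sorted[5] = gac$dd
sorted[1] = ac$ddg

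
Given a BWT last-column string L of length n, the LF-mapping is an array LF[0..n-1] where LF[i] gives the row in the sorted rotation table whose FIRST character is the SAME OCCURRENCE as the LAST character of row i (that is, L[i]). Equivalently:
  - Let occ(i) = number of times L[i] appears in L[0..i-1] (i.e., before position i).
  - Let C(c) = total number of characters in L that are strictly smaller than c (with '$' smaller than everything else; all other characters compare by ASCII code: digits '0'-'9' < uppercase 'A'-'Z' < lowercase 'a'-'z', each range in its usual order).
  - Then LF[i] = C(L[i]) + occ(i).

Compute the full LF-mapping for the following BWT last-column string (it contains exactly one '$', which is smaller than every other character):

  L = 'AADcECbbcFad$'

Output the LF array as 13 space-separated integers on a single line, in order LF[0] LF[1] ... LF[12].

Answer: 1 2 4 10 5 3 8 9 11 6 7 12 0

Derivation:
Char counts: '$':1, 'A':2, 'C':1, 'D':1, 'E':1, 'F':1, 'a':1, 'b':2, 'c':2, 'd':1
C (first-col start): C('$')=0, C('A')=1, C('C')=3, C('D')=4, C('E')=5, C('F')=6, C('a')=7, C('b')=8, C('c')=10, C('d')=12
L[0]='A': occ=0, LF[0]=C('A')+0=1+0=1
L[1]='A': occ=1, LF[1]=C('A')+1=1+1=2
L[2]='D': occ=0, LF[2]=C('D')+0=4+0=4
L[3]='c': occ=0, LF[3]=C('c')+0=10+0=10
L[4]='E': occ=0, LF[4]=C('E')+0=5+0=5
L[5]='C': occ=0, LF[5]=C('C')+0=3+0=3
L[6]='b': occ=0, LF[6]=C('b')+0=8+0=8
L[7]='b': occ=1, LF[7]=C('b')+1=8+1=9
L[8]='c': occ=1, LF[8]=C('c')+1=10+1=11
L[9]='F': occ=0, LF[9]=C('F')+0=6+0=6
L[10]='a': occ=0, LF[10]=C('a')+0=7+0=7
L[11]='d': occ=0, LF[11]=C('d')+0=12+0=12
L[12]='$': occ=0, LF[12]=C('$')+0=0+0=0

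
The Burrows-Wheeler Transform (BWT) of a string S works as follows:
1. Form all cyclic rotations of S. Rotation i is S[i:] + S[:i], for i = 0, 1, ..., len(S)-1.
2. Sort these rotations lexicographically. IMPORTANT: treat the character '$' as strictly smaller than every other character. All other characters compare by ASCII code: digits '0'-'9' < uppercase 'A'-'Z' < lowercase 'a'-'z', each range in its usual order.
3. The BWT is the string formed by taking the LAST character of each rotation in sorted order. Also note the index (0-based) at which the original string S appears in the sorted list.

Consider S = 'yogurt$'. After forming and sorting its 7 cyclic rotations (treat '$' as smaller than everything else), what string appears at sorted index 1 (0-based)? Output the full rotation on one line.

Answer: gurt$yo

Derivation:
All 7 rotations (rotation i = S[i:]+S[:i]):
  rot[0] = yogurt$
  rot[1] = ogurt$y
  rot[2] = gurt$yo
  rot[3] = urt$yog
  rot[4] = rt$yogu
  rot[5] = t$yogur
  rot[6] = $yogurt
Sorted (with $ < everything):
  sorted[0] = $yogurt
  sorted[1] = gurt$yo
  sorted[2] = ogurt$y
  sorted[3] = rt$yogu
  sorted[4] = t$yogur
  sorted[5] = urt$yog
  sorted[6] = yogurt$
sorted[1] = gurt$yo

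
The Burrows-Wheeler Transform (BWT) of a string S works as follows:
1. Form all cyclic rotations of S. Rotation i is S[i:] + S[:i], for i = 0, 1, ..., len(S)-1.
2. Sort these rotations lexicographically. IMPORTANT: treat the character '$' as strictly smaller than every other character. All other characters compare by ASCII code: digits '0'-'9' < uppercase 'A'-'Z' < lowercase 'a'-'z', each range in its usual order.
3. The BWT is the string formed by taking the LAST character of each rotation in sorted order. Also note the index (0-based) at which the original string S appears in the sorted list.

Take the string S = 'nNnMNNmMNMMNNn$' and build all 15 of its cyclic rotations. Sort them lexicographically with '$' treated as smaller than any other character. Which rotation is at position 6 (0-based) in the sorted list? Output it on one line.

Answer: NNmMNMMNNn$nNnM

Derivation:
All 15 rotations (rotation i = S[i:]+S[:i]):
  rot[0] = nNnMNNmMNMMNNn$
  rot[1] = NnMNNmMNMMNNn$n
  rot[2] = nMNNmMNMMNNn$nN
  rot[3] = MNNmMNMMNNn$nNn
  rot[4] = NNmMNMMNNn$nNnM
  rot[5] = NmMNMMNNn$nNnMN
  rot[6] = mMNMMNNn$nNnMNN
  rot[7] = MNMMNNn$nNnMNNm
  rot[8] = NMMNNn$nNnMNNmM
  rot[9] = MMNNn$nNnMNNmMN
  rot[10] = MNNn$nNnMNNmMNM
  rot[11] = NNn$nNnMNNmMNMM
  rot[12] = Nn$nNnMNNmMNMMN
  rot[13] = n$nNnMNNmMNMMNN
  rot[14] = $nNnMNNmMNMMNNn
Sorted (with $ < everything):
  sorted[0] = $nNnMNNmMNMMNNn
  sorted[1] = MMNNn$nNnMNNmMN
  sorted[2] = MNMMNNn$nNnMNNm
  sorted[3] = MNNmMNMMNNn$nNn
  sorted[4] = MNNn$nNnMNNmMNM
  sorted[5] = NMMNNn$nNnMNNmM
  sorted[6] = NNmMNMMNNn$nNnM
  sorted[7] = NNn$nNnMNNmMNMM
  sorted[8] = NmMNMMNNn$nNnMN
  sorted[9] = Nn$nNnMNNmMNMMN
  sorted[10] = NnMNNmMNMMNNn$n
  sorted[11] = mMNMMNNn$nNnMNN
  sorted[12] = n$nNnMNNmMNMMNN
  sorted[13] = nMNNmMNMMNNn$nN
  sorted[14] = nNnMNNmMNMMNNn$
sorted[6] = NNmMNMMNNn$nNnM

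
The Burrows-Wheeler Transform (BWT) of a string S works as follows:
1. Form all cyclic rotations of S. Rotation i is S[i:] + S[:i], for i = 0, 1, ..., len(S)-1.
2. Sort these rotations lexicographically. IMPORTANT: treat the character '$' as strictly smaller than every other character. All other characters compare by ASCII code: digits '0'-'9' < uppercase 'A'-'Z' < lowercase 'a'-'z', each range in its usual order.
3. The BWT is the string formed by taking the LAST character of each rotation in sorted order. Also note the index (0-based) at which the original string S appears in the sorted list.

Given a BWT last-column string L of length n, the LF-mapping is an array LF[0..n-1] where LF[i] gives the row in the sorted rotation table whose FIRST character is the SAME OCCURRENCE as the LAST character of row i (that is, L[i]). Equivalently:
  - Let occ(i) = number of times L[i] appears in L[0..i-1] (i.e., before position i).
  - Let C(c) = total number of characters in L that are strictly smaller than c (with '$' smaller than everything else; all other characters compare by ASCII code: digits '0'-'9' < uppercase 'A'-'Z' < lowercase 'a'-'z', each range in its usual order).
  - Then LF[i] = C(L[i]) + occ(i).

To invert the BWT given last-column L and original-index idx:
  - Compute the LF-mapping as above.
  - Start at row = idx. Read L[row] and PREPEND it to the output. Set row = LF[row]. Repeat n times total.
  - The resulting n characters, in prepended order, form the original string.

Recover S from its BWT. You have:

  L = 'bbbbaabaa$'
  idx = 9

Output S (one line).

LF mapping: 5 6 7 8 1 2 9 3 4 0
Walk LF starting at row 9, prepending L[row]:
  step 1: row=9, L[9]='$', prepend. Next row=LF[9]=0
  step 2: row=0, L[0]='b', prepend. Next row=LF[0]=5
  step 3: row=5, L[5]='a', prepend. Next row=LF[5]=2
  step 4: row=2, L[2]='b', prepend. Next row=LF[2]=7
  step 5: row=7, L[7]='a', prepend. Next row=LF[7]=3
  step 6: row=3, L[3]='b', prepend. Next row=LF[3]=8
  step 7: row=8, L[8]='a', prepend. Next row=LF[8]=4
  step 8: row=4, L[4]='a', prepend. Next row=LF[4]=1
  step 9: row=1, L[1]='b', prepend. Next row=LF[1]=6
  step 10: row=6, L[6]='b', prepend. Next row=LF[6]=9
Reversed output: bbaababab$

Answer: bbaababab$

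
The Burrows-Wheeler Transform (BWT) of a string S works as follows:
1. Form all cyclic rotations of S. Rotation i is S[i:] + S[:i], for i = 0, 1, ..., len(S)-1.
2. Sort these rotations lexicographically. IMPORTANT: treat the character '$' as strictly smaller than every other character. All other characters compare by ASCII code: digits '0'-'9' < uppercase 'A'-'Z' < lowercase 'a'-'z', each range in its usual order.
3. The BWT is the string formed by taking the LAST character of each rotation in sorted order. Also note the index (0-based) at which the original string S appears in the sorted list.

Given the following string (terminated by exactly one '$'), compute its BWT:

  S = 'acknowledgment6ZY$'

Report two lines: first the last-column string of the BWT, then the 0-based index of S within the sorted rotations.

Answer: YtZ6$aelmdcwgkenno
4

Derivation:
All 18 rotations (rotation i = S[i:]+S[:i]):
  rot[0] = acknowledgment6ZY$
  rot[1] = cknowledgment6ZY$a
  rot[2] = knowledgment6ZY$ac
  rot[3] = nowledgment6ZY$ack
  rot[4] = owledgment6ZY$ackn
  rot[5] = wledgment6ZY$ackno
  rot[6] = ledgment6ZY$acknow
  rot[7] = edgment6ZY$acknowl
  rot[8] = dgment6ZY$acknowle
  rot[9] = gment6ZY$acknowled
  rot[10] = ment6ZY$acknowledg
  rot[11] = ent6ZY$acknowledgm
  rot[12] = nt6ZY$acknowledgme
  rot[13] = t6ZY$acknowledgmen
  rot[14] = 6ZY$acknowledgment
  rot[15] = ZY$acknowledgment6
  rot[16] = Y$acknowledgment6Z
  rot[17] = $acknowledgment6ZY
Sorted (with $ < everything):
  sorted[0] = $acknowledgment6ZY  (last char: 'Y')
  sorted[1] = 6ZY$acknowledgment  (last char: 't')
  sorted[2] = Y$acknowledgment6Z  (last char: 'Z')
  sorted[3] = ZY$acknowledgment6  (last char: '6')
  sorted[4] = acknowledgment6ZY$  (last char: '$')
  sorted[5] = cknowledgment6ZY$a  (last char: 'a')
  sorted[6] = dgment6ZY$acknowle  (last char: 'e')
  sorted[7] = edgment6ZY$acknowl  (last char: 'l')
  sorted[8] = ent6ZY$acknowledgm  (last char: 'm')
  sorted[9] = gment6ZY$acknowled  (last char: 'd')
  sorted[10] = knowledgment6ZY$ac  (last char: 'c')
  sorted[11] = ledgment6ZY$acknow  (last char: 'w')
  sorted[12] = ment6ZY$acknowledg  (last char: 'g')
  sorted[13] = nowledgment6ZY$ack  (last char: 'k')
  sorted[14] = nt6ZY$acknowledgme  (last char: 'e')
  sorted[15] = owledgment6ZY$ackn  (last char: 'n')
  sorted[16] = t6ZY$acknowledgmen  (last char: 'n')
  sorted[17] = wledgment6ZY$ackno  (last char: 'o')
Last column: YtZ6$aelmdcwgkenno
Original string S is at sorted index 4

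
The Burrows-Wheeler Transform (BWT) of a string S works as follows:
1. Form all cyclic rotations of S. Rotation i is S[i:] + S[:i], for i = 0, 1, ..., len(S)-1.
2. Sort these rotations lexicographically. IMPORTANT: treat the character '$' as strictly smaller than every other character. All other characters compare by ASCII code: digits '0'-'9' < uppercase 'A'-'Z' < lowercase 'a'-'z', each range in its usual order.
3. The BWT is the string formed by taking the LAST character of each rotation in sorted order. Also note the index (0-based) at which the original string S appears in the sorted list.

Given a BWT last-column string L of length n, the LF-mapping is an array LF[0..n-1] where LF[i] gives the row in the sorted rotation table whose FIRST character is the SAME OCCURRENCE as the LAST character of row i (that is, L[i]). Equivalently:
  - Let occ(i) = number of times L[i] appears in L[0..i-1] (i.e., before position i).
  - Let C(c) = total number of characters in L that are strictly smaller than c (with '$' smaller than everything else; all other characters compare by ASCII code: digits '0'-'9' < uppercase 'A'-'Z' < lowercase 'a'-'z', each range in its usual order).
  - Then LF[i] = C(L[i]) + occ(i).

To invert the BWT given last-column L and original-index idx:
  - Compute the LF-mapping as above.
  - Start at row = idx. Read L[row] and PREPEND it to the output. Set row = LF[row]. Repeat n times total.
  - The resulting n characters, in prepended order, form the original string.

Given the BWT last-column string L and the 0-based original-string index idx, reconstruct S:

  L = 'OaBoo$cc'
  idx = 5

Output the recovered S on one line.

LF mapping: 2 3 1 6 7 0 4 5
Walk LF starting at row 5, prepending L[row]:
  step 1: row=5, L[5]='$', prepend. Next row=LF[5]=0
  step 2: row=0, L[0]='O', prepend. Next row=LF[0]=2
  step 3: row=2, L[2]='B', prepend. Next row=LF[2]=1
  step 4: row=1, L[1]='a', prepend. Next row=LF[1]=3
  step 5: row=3, L[3]='o', prepend. Next row=LF[3]=6
  step 6: row=6, L[6]='c', prepend. Next row=LF[6]=4
  step 7: row=4, L[4]='o', prepend. Next row=LF[4]=7
  step 8: row=7, L[7]='c', prepend. Next row=LF[7]=5
Reversed output: cocoaBO$

Answer: cocoaBO$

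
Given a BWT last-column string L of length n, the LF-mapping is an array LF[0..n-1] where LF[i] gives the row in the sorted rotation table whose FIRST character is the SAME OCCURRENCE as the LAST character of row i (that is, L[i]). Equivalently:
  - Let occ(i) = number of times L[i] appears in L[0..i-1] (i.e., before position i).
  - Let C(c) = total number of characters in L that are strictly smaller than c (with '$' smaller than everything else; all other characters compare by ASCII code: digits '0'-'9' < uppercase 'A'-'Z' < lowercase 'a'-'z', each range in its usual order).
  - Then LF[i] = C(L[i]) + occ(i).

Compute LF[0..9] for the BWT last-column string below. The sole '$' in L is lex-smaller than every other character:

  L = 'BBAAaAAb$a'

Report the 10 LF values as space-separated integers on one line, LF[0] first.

Char counts: '$':1, 'A':4, 'B':2, 'a':2, 'b':1
C (first-col start): C('$')=0, C('A')=1, C('B')=5, C('a')=7, C('b')=9
L[0]='B': occ=0, LF[0]=C('B')+0=5+0=5
L[1]='B': occ=1, LF[1]=C('B')+1=5+1=6
L[2]='A': occ=0, LF[2]=C('A')+0=1+0=1
L[3]='A': occ=1, LF[3]=C('A')+1=1+1=2
L[4]='a': occ=0, LF[4]=C('a')+0=7+0=7
L[5]='A': occ=2, LF[5]=C('A')+2=1+2=3
L[6]='A': occ=3, LF[6]=C('A')+3=1+3=4
L[7]='b': occ=0, LF[7]=C('b')+0=9+0=9
L[8]='$': occ=0, LF[8]=C('$')+0=0+0=0
L[9]='a': occ=1, LF[9]=C('a')+1=7+1=8

Answer: 5 6 1 2 7 3 4 9 0 8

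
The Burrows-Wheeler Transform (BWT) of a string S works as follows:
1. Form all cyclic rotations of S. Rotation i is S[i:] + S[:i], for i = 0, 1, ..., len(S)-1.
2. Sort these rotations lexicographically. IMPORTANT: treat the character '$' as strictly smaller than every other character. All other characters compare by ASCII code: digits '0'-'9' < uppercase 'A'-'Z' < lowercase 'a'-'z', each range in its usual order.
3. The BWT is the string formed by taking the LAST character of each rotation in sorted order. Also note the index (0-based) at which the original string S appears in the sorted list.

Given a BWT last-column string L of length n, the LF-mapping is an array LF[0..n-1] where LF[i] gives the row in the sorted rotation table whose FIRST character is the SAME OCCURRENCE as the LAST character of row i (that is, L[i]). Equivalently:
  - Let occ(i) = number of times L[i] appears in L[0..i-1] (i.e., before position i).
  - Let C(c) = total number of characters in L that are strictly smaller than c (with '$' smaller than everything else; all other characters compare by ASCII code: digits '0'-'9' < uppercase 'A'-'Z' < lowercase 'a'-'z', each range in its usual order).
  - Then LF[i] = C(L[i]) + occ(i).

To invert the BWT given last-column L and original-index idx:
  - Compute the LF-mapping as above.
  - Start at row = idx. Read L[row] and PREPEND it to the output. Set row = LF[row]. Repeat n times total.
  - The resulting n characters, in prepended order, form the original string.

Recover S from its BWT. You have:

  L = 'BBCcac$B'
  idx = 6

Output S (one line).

LF mapping: 1 2 4 6 5 7 0 3
Walk LF starting at row 6, prepending L[row]:
  step 1: row=6, L[6]='$', prepend. Next row=LF[6]=0
  step 2: row=0, L[0]='B', prepend. Next row=LF[0]=1
  step 3: row=1, L[1]='B', prepend. Next row=LF[1]=2
  step 4: row=2, L[2]='C', prepend. Next row=LF[2]=4
  step 5: row=4, L[4]='a', prepend. Next row=LF[4]=5
  step 6: row=5, L[5]='c', prepend. Next row=LF[5]=7
  step 7: row=7, L[7]='B', prepend. Next row=LF[7]=3
  step 8: row=3, L[3]='c', prepend. Next row=LF[3]=6
Reversed output: cBcaCBB$

Answer: cBcaCBB$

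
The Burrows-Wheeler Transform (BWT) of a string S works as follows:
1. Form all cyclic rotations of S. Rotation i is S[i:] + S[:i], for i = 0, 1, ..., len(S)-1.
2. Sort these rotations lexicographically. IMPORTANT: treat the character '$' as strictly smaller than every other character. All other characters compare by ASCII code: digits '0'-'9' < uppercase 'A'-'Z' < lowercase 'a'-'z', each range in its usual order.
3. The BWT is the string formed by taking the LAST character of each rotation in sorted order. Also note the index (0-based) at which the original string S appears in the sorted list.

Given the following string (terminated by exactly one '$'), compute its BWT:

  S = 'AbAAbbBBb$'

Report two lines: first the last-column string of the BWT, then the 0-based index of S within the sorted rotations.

All 10 rotations (rotation i = S[i:]+S[:i]):
  rot[0] = AbAAbbBBb$
  rot[1] = bAAbbBBb$A
  rot[2] = AAbbBBb$Ab
  rot[3] = AbbBBb$AbA
  rot[4] = bbBBb$AbAA
  rot[5] = bBBb$AbAAb
  rot[6] = BBb$AbAAbb
  rot[7] = Bb$AbAAbbB
  rot[8] = b$AbAAbbBB
  rot[9] = $AbAAbbBBb
Sorted (with $ < everything):
  sorted[0] = $AbAAbbBBb  (last char: 'b')
  sorted[1] = AAbbBBb$Ab  (last char: 'b')
  sorted[2] = AbAAbbBBb$  (last char: '$')
  sorted[3] = AbbBBb$AbA  (last char: 'A')
  sorted[4] = BBb$AbAAbb  (last char: 'b')
  sorted[5] = Bb$AbAAbbB  (last char: 'B')
  sorted[6] = b$AbAAbbBB  (last char: 'B')
  sorted[7] = bAAbbBBb$A  (last char: 'A')
  sorted[8] = bBBb$AbAAb  (last char: 'b')
  sorted[9] = bbBBb$AbAA  (last char: 'A')
Last column: bb$AbBBAbA
Original string S is at sorted index 2

Answer: bb$AbBBAbA
2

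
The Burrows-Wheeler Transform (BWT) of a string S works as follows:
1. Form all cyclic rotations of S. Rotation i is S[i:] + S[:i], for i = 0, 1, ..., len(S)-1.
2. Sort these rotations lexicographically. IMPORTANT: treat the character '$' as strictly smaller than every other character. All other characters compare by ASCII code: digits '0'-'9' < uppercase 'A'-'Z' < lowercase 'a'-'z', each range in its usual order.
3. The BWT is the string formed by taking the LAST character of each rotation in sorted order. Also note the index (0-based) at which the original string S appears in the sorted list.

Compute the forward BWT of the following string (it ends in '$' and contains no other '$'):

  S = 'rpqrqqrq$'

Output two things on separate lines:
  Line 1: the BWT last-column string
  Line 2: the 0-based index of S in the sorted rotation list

All 9 rotations (rotation i = S[i:]+S[:i]):
  rot[0] = rpqrqqrq$
  rot[1] = pqrqqrq$r
  rot[2] = qrqqrq$rp
  rot[3] = rqqrq$rpq
  rot[4] = qqrq$rpqr
  rot[5] = qrq$rpqrq
  rot[6] = rq$rpqrqq
  rot[7] = q$rpqrqqr
  rot[8] = $rpqrqqrq
Sorted (with $ < everything):
  sorted[0] = $rpqrqqrq  (last char: 'q')
  sorted[1] = pqrqqrq$r  (last char: 'r')
  sorted[2] = q$rpqrqqr  (last char: 'r')
  sorted[3] = qqrq$rpqr  (last char: 'r')
  sorted[4] = qrq$rpqrq  (last char: 'q')
  sorted[5] = qrqqrq$rp  (last char: 'p')
  sorted[6] = rpqrqqrq$  (last char: '$')
  sorted[7] = rq$rpqrqq  (last char: 'q')
  sorted[8] = rqqrq$rpq  (last char: 'q')
Last column: qrrrqp$qq
Original string S is at sorted index 6

Answer: qrrrqp$qq
6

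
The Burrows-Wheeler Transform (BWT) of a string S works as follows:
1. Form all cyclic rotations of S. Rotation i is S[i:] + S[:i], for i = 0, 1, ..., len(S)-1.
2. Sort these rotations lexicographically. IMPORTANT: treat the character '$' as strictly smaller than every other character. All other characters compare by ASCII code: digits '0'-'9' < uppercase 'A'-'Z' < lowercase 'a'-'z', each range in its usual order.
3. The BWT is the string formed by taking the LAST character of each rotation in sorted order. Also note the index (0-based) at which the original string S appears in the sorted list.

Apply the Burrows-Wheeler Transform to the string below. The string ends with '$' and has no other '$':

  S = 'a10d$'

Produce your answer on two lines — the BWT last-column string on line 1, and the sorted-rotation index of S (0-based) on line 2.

Answer: d1a$0
3

Derivation:
All 5 rotations (rotation i = S[i:]+S[:i]):
  rot[0] = a10d$
  rot[1] = 10d$a
  rot[2] = 0d$a1
  rot[3] = d$a10
  rot[4] = $a10d
Sorted (with $ < everything):
  sorted[0] = $a10d  (last char: 'd')
  sorted[1] = 0d$a1  (last char: '1')
  sorted[2] = 10d$a  (last char: 'a')
  sorted[3] = a10d$  (last char: '$')
  sorted[4] = d$a10  (last char: '0')
Last column: d1a$0
Original string S is at sorted index 3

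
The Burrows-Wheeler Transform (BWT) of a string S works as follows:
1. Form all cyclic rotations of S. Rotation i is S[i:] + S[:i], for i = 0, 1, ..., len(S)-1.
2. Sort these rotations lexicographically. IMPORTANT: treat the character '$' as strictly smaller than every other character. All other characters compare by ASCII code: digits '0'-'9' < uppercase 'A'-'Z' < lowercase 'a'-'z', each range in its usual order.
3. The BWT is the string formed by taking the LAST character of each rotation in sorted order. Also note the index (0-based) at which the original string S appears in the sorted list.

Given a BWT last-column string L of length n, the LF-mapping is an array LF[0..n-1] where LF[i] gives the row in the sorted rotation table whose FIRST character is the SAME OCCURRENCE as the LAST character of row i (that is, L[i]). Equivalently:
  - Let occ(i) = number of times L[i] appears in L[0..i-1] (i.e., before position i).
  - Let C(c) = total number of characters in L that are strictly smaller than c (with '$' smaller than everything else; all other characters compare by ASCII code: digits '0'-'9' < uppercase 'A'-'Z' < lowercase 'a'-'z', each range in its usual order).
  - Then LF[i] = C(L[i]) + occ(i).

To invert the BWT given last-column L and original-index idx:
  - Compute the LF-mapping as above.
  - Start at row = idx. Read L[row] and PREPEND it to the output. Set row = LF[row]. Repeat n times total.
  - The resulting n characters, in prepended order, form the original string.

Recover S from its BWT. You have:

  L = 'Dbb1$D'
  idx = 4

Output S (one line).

LF mapping: 2 4 5 1 0 3
Walk LF starting at row 4, prepending L[row]:
  step 1: row=4, L[4]='$', prepend. Next row=LF[4]=0
  step 2: row=0, L[0]='D', prepend. Next row=LF[0]=2
  step 3: row=2, L[2]='b', prepend. Next row=LF[2]=5
  step 4: row=5, L[5]='D', prepend. Next row=LF[5]=3
  step 5: row=3, L[3]='1', prepend. Next row=LF[3]=1
  step 6: row=1, L[1]='b', prepend. Next row=LF[1]=4
Reversed output: b1DbD$

Answer: b1DbD$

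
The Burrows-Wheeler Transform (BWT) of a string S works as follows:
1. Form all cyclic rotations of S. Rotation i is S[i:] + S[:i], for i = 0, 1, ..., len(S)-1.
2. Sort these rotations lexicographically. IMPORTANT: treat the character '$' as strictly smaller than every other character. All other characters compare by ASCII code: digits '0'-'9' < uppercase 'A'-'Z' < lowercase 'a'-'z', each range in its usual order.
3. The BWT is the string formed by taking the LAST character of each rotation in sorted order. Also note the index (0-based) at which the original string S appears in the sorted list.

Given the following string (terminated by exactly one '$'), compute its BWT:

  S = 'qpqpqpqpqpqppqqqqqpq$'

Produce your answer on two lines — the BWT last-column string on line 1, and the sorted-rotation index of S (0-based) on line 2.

All 21 rotations (rotation i = S[i:]+S[:i]):
  rot[0] = qpqpqpqpqpqppqqqqqpq$
  rot[1] = pqpqpqpqpqppqqqqqpq$q
  rot[2] = qpqpqpqpqppqqqqqpq$qp
  rot[3] = pqpqpqpqppqqqqqpq$qpq
  rot[4] = qpqpqpqppqqqqqpq$qpqp
  rot[5] = pqpqpqppqqqqqpq$qpqpq
  rot[6] = qpqpqppqqqqqpq$qpqpqp
  rot[7] = pqpqppqqqqqpq$qpqpqpq
  rot[8] = qpqppqqqqqpq$qpqpqpqp
  rot[9] = pqppqqqqqpq$qpqpqpqpq
  rot[10] = qppqqqqqpq$qpqpqpqpqp
  rot[11] = ppqqqqqpq$qpqpqpqpqpq
  rot[12] = pqqqqqpq$qpqpqpqpqpqp
  rot[13] = qqqqqpq$qpqpqpqpqpqpp
  rot[14] = qqqqpq$qpqpqpqpqpqppq
  rot[15] = qqqpq$qpqpqpqpqpqppqq
  rot[16] = qqpq$qpqpqpqpqpqppqqq
  rot[17] = qpq$qpqpqpqpqpqppqqqq
  rot[18] = pq$qpqpqpqpqpqppqqqqq
  rot[19] = q$qpqpqpqpqpqppqqqqqp
  rot[20] = $qpqpqpqpqpqppqqqqqpq
Sorted (with $ < everything):
  sorted[0] = $qpqpqpqpqpqppqqqqqpq  (last char: 'q')
  sorted[1] = ppqqqqqpq$qpqpqpqpqpq  (last char: 'q')
  sorted[2] = pq$qpqpqpqpqpqppqqqqq  (last char: 'q')
  sorted[3] = pqppqqqqqpq$qpqpqpqpq  (last char: 'q')
  sorted[4] = pqpqppqqqqqpq$qpqpqpq  (last char: 'q')
  sorted[5] = pqpqpqppqqqqqpq$qpqpq  (last char: 'q')
  sorted[6] = pqpqpqpqppqqqqqpq$qpq  (last char: 'q')
  sorted[7] = pqpqpqpqpqppqqqqqpq$q  (last char: 'q')
  sorted[8] = pqqqqqpq$qpqpqpqpqpqp  (last char: 'p')
  sorted[9] = q$qpqpqpqpqpqppqqqqqp  (last char: 'p')
  sorted[10] = qppqqqqqpq$qpqpqpqpqp  (last char: 'p')
  sorted[11] = qpq$qpqpqpqpqpqppqqqq  (last char: 'q')
  sorted[12] = qpqppqqqqqpq$qpqpqpqp  (last char: 'p')
  sorted[13] = qpqpqppqqqqqpq$qpqpqp  (last char: 'p')
  sorted[14] = qpqpqpqppqqqqqpq$qpqp  (last char: 'p')
  sorted[15] = qpqpqpqpqppqqqqqpq$qp  (last char: 'p')
  sorted[16] = qpqpqpqpqpqppqqqqqpq$  (last char: '$')
  sorted[17] = qqpq$qpqpqpqpqpqppqqq  (last char: 'q')
  sorted[18] = qqqpq$qpqpqpqpqpqppqq  (last char: 'q')
  sorted[19] = qqqqpq$qpqpqpqpqpqppq  (last char: 'q')
  sorted[20] = qqqqqpq$qpqpqpqpqpqpp  (last char: 'p')
Last column: qqqqqqqqpppqpppp$qqqp
Original string S is at sorted index 16

Answer: qqqqqqqqpppqpppp$qqqp
16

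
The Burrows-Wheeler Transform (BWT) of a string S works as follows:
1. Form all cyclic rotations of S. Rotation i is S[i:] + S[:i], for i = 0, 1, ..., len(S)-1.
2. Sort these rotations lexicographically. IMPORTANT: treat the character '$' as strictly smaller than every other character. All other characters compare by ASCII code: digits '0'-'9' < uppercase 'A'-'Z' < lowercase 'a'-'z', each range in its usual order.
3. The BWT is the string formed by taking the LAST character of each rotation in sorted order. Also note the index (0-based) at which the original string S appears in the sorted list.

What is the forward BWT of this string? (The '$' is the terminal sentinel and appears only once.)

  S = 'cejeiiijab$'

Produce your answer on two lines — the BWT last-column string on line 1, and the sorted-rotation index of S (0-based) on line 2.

Answer: bja$jceiiie
3

Derivation:
All 11 rotations (rotation i = S[i:]+S[:i]):
  rot[0] = cejeiiijab$
  rot[1] = ejeiiijab$c
  rot[2] = jeiiijab$ce
  rot[3] = eiiijab$cej
  rot[4] = iiijab$ceje
  rot[5] = iijab$cejei
  rot[6] = ijab$cejeii
  rot[7] = jab$cejeiii
  rot[8] = ab$cejeiiij
  rot[9] = b$cejeiiija
  rot[10] = $cejeiiijab
Sorted (with $ < everything):
  sorted[0] = $cejeiiijab  (last char: 'b')
  sorted[1] = ab$cejeiiij  (last char: 'j')
  sorted[2] = b$cejeiiija  (last char: 'a')
  sorted[3] = cejeiiijab$  (last char: '$')
  sorted[4] = eiiijab$cej  (last char: 'j')
  sorted[5] = ejeiiijab$c  (last char: 'c')
  sorted[6] = iiijab$ceje  (last char: 'e')
  sorted[7] = iijab$cejei  (last char: 'i')
  sorted[8] = ijab$cejeii  (last char: 'i')
  sorted[9] = jab$cejeiii  (last char: 'i')
  sorted[10] = jeiiijab$ce  (last char: 'e')
Last column: bja$jceiiie
Original string S is at sorted index 3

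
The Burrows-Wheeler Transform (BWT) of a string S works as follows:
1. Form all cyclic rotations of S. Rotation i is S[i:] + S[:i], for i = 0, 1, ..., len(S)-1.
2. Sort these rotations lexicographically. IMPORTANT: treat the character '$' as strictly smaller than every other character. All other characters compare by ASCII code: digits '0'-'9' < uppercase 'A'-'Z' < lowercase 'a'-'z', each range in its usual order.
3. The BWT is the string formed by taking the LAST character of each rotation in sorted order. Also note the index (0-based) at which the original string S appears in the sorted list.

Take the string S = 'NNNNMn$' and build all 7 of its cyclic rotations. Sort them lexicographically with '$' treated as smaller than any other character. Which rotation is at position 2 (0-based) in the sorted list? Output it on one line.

Answer: NMn$NNN

Derivation:
All 7 rotations (rotation i = S[i:]+S[:i]):
  rot[0] = NNNNMn$
  rot[1] = NNNMn$N
  rot[2] = NNMn$NN
  rot[3] = NMn$NNN
  rot[4] = Mn$NNNN
  rot[5] = n$NNNNM
  rot[6] = $NNNNMn
Sorted (with $ < everything):
  sorted[0] = $NNNNMn
  sorted[1] = Mn$NNNN
  sorted[2] = NMn$NNN
  sorted[3] = NNMn$NN
  sorted[4] = NNNMn$N
  sorted[5] = NNNNMn$
  sorted[6] = n$NNNNM
sorted[2] = NMn$NNN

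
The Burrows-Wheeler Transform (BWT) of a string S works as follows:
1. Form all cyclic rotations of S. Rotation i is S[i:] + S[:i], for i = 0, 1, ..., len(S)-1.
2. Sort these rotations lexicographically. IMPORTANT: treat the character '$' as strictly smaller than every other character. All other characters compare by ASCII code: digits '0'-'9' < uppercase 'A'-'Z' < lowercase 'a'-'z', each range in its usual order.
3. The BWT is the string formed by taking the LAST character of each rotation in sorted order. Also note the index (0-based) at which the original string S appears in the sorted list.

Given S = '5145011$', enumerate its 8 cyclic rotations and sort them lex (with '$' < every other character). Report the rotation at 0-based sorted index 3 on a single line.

Answer: 11$51450

Derivation:
All 8 rotations (rotation i = S[i:]+S[:i]):
  rot[0] = 5145011$
  rot[1] = 145011$5
  rot[2] = 45011$51
  rot[3] = 5011$514
  rot[4] = 011$5145
  rot[5] = 11$51450
  rot[6] = 1$514501
  rot[7] = $5145011
Sorted (with $ < everything):
  sorted[0] = $5145011
  sorted[1] = 011$5145
  sorted[2] = 1$514501
  sorted[3] = 11$51450
  sorted[4] = 145011$5
  sorted[5] = 45011$51
  sorted[6] = 5011$514
  sorted[7] = 5145011$
sorted[3] = 11$51450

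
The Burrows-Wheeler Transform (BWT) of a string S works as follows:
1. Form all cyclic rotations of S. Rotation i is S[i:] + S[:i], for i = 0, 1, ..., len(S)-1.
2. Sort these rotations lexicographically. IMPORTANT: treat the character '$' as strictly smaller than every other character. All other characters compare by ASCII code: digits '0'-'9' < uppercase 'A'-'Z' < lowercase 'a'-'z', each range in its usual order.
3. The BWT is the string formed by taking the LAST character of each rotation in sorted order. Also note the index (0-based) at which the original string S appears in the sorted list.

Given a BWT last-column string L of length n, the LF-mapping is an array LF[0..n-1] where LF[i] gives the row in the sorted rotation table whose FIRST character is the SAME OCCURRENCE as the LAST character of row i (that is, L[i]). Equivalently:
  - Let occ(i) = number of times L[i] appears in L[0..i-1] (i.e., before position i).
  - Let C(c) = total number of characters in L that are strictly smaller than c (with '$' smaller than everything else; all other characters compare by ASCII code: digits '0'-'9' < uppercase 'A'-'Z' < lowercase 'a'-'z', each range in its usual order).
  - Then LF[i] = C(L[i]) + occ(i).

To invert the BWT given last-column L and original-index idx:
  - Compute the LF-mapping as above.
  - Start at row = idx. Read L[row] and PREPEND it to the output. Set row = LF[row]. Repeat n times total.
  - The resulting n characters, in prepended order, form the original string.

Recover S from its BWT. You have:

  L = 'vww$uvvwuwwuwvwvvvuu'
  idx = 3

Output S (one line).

Answer: uvwvwuuwvwvwvuwwuvv$

Derivation:
LF mapping: 6 13 14 0 1 7 8 15 2 16 17 3 18 9 19 10 11 12 4 5
Walk LF starting at row 3, prepending L[row]:
  step 1: row=3, L[3]='$', prepend. Next row=LF[3]=0
  step 2: row=0, L[0]='v', prepend. Next row=LF[0]=6
  step 3: row=6, L[6]='v', prepend. Next row=LF[6]=8
  step 4: row=8, L[8]='u', prepend. Next row=LF[8]=2
  step 5: row=2, L[2]='w', prepend. Next row=LF[2]=14
  step 6: row=14, L[14]='w', prepend. Next row=LF[14]=19
  step 7: row=19, L[19]='u', prepend. Next row=LF[19]=5
  step 8: row=5, L[5]='v', prepend. Next row=LF[5]=7
  step 9: row=7, L[7]='w', prepend. Next row=LF[7]=15
  step 10: row=15, L[15]='v', prepend. Next row=LF[15]=10
  step 11: row=10, L[10]='w', prepend. Next row=LF[10]=17
  step 12: row=17, L[17]='v', prepend. Next row=LF[17]=12
  step 13: row=12, L[12]='w', prepend. Next row=LF[12]=18
  step 14: row=18, L[18]='u', prepend. Next row=LF[18]=4
  step 15: row=4, L[4]='u', prepend. Next row=LF[4]=1
  step 16: row=1, L[1]='w', prepend. Next row=LF[1]=13
  step 17: row=13, L[13]='v', prepend. Next row=LF[13]=9
  step 18: row=9, L[9]='w', prepend. Next row=LF[9]=16
  step 19: row=16, L[16]='v', prepend. Next row=LF[16]=11
  step 20: row=11, L[11]='u', prepend. Next row=LF[11]=3
Reversed output: uvwvwuuwvwvwvuwwuvv$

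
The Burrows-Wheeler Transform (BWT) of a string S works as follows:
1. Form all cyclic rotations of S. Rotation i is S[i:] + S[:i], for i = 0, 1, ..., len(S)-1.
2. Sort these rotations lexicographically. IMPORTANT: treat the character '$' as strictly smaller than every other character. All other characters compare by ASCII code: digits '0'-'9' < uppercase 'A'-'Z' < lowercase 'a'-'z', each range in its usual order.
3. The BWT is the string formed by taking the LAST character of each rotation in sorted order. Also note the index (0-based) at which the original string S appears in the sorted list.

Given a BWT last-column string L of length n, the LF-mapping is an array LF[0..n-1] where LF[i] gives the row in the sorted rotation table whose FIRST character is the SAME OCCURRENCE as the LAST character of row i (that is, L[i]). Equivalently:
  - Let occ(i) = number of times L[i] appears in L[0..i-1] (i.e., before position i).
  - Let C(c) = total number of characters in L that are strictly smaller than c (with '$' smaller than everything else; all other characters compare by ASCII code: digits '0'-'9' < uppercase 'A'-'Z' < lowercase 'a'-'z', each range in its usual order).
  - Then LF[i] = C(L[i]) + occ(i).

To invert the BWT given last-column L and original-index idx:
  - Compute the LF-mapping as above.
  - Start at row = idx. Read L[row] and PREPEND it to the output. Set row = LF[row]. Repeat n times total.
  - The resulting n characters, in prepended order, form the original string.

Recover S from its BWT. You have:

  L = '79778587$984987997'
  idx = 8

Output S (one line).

LF mapping: 3 13 4 5 9 2 10 6 0 14 11 1 15 12 7 16 17 8
Walk LF starting at row 8, prepending L[row]:
  step 1: row=8, L[8]='$', prepend. Next row=LF[8]=0
  step 2: row=0, L[0]='7', prepend. Next row=LF[0]=3
  step 3: row=3, L[3]='7', prepend. Next row=LF[3]=5
  step 4: row=5, L[5]='5', prepend. Next row=LF[5]=2
  step 5: row=2, L[2]='7', prepend. Next row=LF[2]=4
  step 6: row=4, L[4]='8', prepend. Next row=LF[4]=9
  step 7: row=9, L[9]='9', prepend. Next row=LF[9]=14
  step 8: row=14, L[14]='7', prepend. Next row=LF[14]=7
  step 9: row=7, L[7]='7', prepend. Next row=LF[7]=6
  step 10: row=6, L[6]='8', prepend. Next row=LF[6]=10
  step 11: row=10, L[10]='8', prepend. Next row=LF[10]=11
  step 12: row=11, L[11]='4', prepend. Next row=LF[11]=1
  step 13: row=1, L[1]='9', prepend. Next row=LF[1]=13
  step 14: row=13, L[13]='8', prepend. Next row=LF[13]=12
  step 15: row=12, L[12]='9', prepend. Next row=LF[12]=15
  step 16: row=15, L[15]='9', prepend. Next row=LF[15]=16
  step 17: row=16, L[16]='9', prepend. Next row=LF[16]=17
  step 18: row=17, L[17]='7', prepend. Next row=LF[17]=8
Reversed output: 79998948877987577$

Answer: 79998948877987577$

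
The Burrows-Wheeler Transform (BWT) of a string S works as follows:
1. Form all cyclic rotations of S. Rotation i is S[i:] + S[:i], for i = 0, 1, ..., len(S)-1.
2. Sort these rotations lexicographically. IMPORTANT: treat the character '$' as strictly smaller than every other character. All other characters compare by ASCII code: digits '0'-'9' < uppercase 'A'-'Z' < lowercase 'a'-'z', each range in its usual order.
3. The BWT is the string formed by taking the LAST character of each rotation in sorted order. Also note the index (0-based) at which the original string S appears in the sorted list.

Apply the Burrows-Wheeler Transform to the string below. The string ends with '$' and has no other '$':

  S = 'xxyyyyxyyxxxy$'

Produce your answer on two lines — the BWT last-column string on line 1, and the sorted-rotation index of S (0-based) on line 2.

Answer: yyx$xyxxyyxyyx
3

Derivation:
All 14 rotations (rotation i = S[i:]+S[:i]):
  rot[0] = xxyyyyxyyxxxy$
  rot[1] = xyyyyxyyxxxy$x
  rot[2] = yyyyxyyxxxy$xx
  rot[3] = yyyxyyxxxy$xxy
  rot[4] = yyxyyxxxy$xxyy
  rot[5] = yxyyxxxy$xxyyy
  rot[6] = xyyxxxy$xxyyyy
  rot[7] = yyxxxy$xxyyyyx
  rot[8] = yxxxy$xxyyyyxy
  rot[9] = xxxy$xxyyyyxyy
  rot[10] = xxy$xxyyyyxyyx
  rot[11] = xy$xxyyyyxyyxx
  rot[12] = y$xxyyyyxyyxxx
  rot[13] = $xxyyyyxyyxxxy
Sorted (with $ < everything):
  sorted[0] = $xxyyyyxyyxxxy  (last char: 'y')
  sorted[1] = xxxy$xxyyyyxyy  (last char: 'y')
  sorted[2] = xxy$xxyyyyxyyx  (last char: 'x')
  sorted[3] = xxyyyyxyyxxxy$  (last char: '$')
  sorted[4] = xy$xxyyyyxyyxx  (last char: 'x')
  sorted[5] = xyyxxxy$xxyyyy  (last char: 'y')
  sorted[6] = xyyyyxyyxxxy$x  (last char: 'x')
  sorted[7] = y$xxyyyyxyyxxx  (last char: 'x')
  sorted[8] = yxxxy$xxyyyyxy  (last char: 'y')
  sorted[9] = yxyyxxxy$xxyyy  (last char: 'y')
  sorted[10] = yyxxxy$xxyyyyx  (last char: 'x')
  sorted[11] = yyxyyxxxy$xxyy  (last char: 'y')
  sorted[12] = yyyxyyxxxy$xxy  (last char: 'y')
  sorted[13] = yyyyxyyxxxy$xx  (last char: 'x')
Last column: yyx$xyxxyyxyyx
Original string S is at sorted index 3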